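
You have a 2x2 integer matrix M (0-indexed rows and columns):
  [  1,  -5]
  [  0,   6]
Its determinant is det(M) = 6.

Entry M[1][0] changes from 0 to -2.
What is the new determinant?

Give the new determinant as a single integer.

det is linear in row 1: changing M[1][0] by delta changes det by delta * cofactor(1,0).
Cofactor C_10 = (-1)^(1+0) * minor(1,0) = 5
Entry delta = -2 - 0 = -2
Det delta = -2 * 5 = -10
New det = 6 + -10 = -4

Answer: -4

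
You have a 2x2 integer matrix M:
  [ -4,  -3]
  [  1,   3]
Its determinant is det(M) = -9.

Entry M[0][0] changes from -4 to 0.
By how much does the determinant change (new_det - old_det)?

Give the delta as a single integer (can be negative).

Answer: 12

Derivation:
Cofactor C_00 = 3
Entry delta = 0 - -4 = 4
Det delta = entry_delta * cofactor = 4 * 3 = 12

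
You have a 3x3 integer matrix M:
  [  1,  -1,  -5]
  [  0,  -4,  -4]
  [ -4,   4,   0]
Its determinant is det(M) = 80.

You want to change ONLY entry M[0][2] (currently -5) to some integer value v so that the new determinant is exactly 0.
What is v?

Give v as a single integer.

Answer: 0

Derivation:
det is linear in entry M[0][2]: det = old_det + (v - -5) * C_02
Cofactor C_02 = -16
Want det = 0: 80 + (v - -5) * -16 = 0
  (v - -5) = -80 / -16 = 5
  v = -5 + (5) = 0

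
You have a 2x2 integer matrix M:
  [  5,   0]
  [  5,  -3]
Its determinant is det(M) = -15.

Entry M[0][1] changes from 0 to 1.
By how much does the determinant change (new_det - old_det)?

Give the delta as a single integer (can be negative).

Cofactor C_01 = -5
Entry delta = 1 - 0 = 1
Det delta = entry_delta * cofactor = 1 * -5 = -5

Answer: -5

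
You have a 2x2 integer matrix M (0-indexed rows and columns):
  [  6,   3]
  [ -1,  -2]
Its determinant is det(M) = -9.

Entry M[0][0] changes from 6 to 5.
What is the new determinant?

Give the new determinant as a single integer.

Answer: -7

Derivation:
det is linear in row 0: changing M[0][0] by delta changes det by delta * cofactor(0,0).
Cofactor C_00 = (-1)^(0+0) * minor(0,0) = -2
Entry delta = 5 - 6 = -1
Det delta = -1 * -2 = 2
New det = -9 + 2 = -7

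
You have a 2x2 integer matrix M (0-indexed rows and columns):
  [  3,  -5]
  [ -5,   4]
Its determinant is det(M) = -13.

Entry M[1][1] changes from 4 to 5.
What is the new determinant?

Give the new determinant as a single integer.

det is linear in row 1: changing M[1][1] by delta changes det by delta * cofactor(1,1).
Cofactor C_11 = (-1)^(1+1) * minor(1,1) = 3
Entry delta = 5 - 4 = 1
Det delta = 1 * 3 = 3
New det = -13 + 3 = -10

Answer: -10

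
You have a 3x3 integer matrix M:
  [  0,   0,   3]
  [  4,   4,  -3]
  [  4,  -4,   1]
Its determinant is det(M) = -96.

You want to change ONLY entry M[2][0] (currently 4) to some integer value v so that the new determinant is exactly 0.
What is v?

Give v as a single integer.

det is linear in entry M[2][0]: det = old_det + (v - 4) * C_20
Cofactor C_20 = -12
Want det = 0: -96 + (v - 4) * -12 = 0
  (v - 4) = 96 / -12 = -8
  v = 4 + (-8) = -4

Answer: -4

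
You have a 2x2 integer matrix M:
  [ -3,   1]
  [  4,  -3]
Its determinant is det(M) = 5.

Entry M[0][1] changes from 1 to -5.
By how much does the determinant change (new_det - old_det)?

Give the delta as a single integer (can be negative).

Cofactor C_01 = -4
Entry delta = -5 - 1 = -6
Det delta = entry_delta * cofactor = -6 * -4 = 24

Answer: 24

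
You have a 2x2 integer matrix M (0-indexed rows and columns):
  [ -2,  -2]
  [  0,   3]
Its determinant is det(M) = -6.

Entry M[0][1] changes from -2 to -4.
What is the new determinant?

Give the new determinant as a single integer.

det is linear in row 0: changing M[0][1] by delta changes det by delta * cofactor(0,1).
Cofactor C_01 = (-1)^(0+1) * minor(0,1) = 0
Entry delta = -4 - -2 = -2
Det delta = -2 * 0 = 0
New det = -6 + 0 = -6

Answer: -6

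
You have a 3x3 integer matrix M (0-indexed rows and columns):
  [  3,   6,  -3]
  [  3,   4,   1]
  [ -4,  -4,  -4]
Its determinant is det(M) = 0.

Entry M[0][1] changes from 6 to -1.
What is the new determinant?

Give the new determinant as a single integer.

det is linear in row 0: changing M[0][1] by delta changes det by delta * cofactor(0,1).
Cofactor C_01 = (-1)^(0+1) * minor(0,1) = 8
Entry delta = -1 - 6 = -7
Det delta = -7 * 8 = -56
New det = 0 + -56 = -56

Answer: -56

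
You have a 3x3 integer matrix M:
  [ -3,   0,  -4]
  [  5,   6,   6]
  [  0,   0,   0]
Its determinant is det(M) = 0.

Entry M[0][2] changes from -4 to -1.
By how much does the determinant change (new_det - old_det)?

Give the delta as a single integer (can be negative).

Answer: 0

Derivation:
Cofactor C_02 = 0
Entry delta = -1 - -4 = 3
Det delta = entry_delta * cofactor = 3 * 0 = 0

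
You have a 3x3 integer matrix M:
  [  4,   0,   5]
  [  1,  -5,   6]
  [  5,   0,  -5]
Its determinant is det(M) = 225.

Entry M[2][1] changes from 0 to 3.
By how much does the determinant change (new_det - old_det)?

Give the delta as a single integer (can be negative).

Cofactor C_21 = -19
Entry delta = 3 - 0 = 3
Det delta = entry_delta * cofactor = 3 * -19 = -57

Answer: -57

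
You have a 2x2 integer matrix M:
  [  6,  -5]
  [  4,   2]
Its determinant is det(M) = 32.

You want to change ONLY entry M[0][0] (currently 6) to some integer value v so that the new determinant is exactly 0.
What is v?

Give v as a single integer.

Answer: -10

Derivation:
det is linear in entry M[0][0]: det = old_det + (v - 6) * C_00
Cofactor C_00 = 2
Want det = 0: 32 + (v - 6) * 2 = 0
  (v - 6) = -32 / 2 = -16
  v = 6 + (-16) = -10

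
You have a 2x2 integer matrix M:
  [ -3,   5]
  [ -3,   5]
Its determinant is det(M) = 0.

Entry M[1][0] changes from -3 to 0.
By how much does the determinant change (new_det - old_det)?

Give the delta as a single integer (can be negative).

Cofactor C_10 = -5
Entry delta = 0 - -3 = 3
Det delta = entry_delta * cofactor = 3 * -5 = -15

Answer: -15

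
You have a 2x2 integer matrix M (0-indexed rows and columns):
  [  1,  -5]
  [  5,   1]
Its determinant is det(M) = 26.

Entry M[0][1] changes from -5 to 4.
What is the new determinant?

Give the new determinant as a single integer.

Answer: -19

Derivation:
det is linear in row 0: changing M[0][1] by delta changes det by delta * cofactor(0,1).
Cofactor C_01 = (-1)^(0+1) * minor(0,1) = -5
Entry delta = 4 - -5 = 9
Det delta = 9 * -5 = -45
New det = 26 + -45 = -19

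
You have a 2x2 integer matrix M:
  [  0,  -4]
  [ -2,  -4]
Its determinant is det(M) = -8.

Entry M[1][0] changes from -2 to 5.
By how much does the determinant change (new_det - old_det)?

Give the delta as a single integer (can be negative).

Answer: 28

Derivation:
Cofactor C_10 = 4
Entry delta = 5 - -2 = 7
Det delta = entry_delta * cofactor = 7 * 4 = 28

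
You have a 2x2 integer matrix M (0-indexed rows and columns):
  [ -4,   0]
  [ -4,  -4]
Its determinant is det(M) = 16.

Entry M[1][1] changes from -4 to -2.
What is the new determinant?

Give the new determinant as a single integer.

det is linear in row 1: changing M[1][1] by delta changes det by delta * cofactor(1,1).
Cofactor C_11 = (-1)^(1+1) * minor(1,1) = -4
Entry delta = -2 - -4 = 2
Det delta = 2 * -4 = -8
New det = 16 + -8 = 8

Answer: 8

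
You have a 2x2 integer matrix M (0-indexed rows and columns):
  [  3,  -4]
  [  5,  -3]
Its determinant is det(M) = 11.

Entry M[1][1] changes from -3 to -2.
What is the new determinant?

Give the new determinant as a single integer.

det is linear in row 1: changing M[1][1] by delta changes det by delta * cofactor(1,1).
Cofactor C_11 = (-1)^(1+1) * minor(1,1) = 3
Entry delta = -2 - -3 = 1
Det delta = 1 * 3 = 3
New det = 11 + 3 = 14

Answer: 14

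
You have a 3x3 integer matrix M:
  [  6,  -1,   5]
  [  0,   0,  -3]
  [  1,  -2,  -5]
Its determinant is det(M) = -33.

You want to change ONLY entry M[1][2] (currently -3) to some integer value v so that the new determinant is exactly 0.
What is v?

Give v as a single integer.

det is linear in entry M[1][2]: det = old_det + (v - -3) * C_12
Cofactor C_12 = 11
Want det = 0: -33 + (v - -3) * 11 = 0
  (v - -3) = 33 / 11 = 3
  v = -3 + (3) = 0

Answer: 0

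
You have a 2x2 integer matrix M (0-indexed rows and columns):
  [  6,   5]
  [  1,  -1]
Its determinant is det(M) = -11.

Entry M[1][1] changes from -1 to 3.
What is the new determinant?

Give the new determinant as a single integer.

Answer: 13

Derivation:
det is linear in row 1: changing M[1][1] by delta changes det by delta * cofactor(1,1).
Cofactor C_11 = (-1)^(1+1) * minor(1,1) = 6
Entry delta = 3 - -1 = 4
Det delta = 4 * 6 = 24
New det = -11 + 24 = 13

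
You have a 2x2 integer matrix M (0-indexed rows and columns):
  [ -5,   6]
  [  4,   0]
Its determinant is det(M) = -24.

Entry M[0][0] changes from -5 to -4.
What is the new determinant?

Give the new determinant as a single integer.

Answer: -24

Derivation:
det is linear in row 0: changing M[0][0] by delta changes det by delta * cofactor(0,0).
Cofactor C_00 = (-1)^(0+0) * minor(0,0) = 0
Entry delta = -4 - -5 = 1
Det delta = 1 * 0 = 0
New det = -24 + 0 = -24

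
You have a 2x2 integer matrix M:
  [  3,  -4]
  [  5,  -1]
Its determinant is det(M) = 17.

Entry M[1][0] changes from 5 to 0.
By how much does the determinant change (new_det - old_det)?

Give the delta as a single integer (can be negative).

Answer: -20

Derivation:
Cofactor C_10 = 4
Entry delta = 0 - 5 = -5
Det delta = entry_delta * cofactor = -5 * 4 = -20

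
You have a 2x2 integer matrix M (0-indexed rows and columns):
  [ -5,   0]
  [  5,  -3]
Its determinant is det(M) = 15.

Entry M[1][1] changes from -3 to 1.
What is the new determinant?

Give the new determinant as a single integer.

det is linear in row 1: changing M[1][1] by delta changes det by delta * cofactor(1,1).
Cofactor C_11 = (-1)^(1+1) * minor(1,1) = -5
Entry delta = 1 - -3 = 4
Det delta = 4 * -5 = -20
New det = 15 + -20 = -5

Answer: -5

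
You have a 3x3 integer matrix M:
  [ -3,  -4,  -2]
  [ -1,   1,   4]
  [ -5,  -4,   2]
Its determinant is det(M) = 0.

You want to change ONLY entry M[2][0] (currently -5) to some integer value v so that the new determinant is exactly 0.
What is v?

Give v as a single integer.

Answer: -5

Derivation:
det is linear in entry M[2][0]: det = old_det + (v - -5) * C_20
Cofactor C_20 = -14
Want det = 0: 0 + (v - -5) * -14 = 0
  (v - -5) = 0 / -14 = 0
  v = -5 + (0) = -5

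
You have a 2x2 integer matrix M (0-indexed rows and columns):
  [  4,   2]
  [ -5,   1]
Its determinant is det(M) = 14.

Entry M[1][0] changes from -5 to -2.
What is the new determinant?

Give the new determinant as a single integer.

det is linear in row 1: changing M[1][0] by delta changes det by delta * cofactor(1,0).
Cofactor C_10 = (-1)^(1+0) * minor(1,0) = -2
Entry delta = -2 - -5 = 3
Det delta = 3 * -2 = -6
New det = 14 + -6 = 8

Answer: 8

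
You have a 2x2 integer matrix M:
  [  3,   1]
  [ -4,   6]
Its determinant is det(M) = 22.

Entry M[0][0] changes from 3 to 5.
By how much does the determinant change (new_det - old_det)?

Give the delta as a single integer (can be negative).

Answer: 12

Derivation:
Cofactor C_00 = 6
Entry delta = 5 - 3 = 2
Det delta = entry_delta * cofactor = 2 * 6 = 12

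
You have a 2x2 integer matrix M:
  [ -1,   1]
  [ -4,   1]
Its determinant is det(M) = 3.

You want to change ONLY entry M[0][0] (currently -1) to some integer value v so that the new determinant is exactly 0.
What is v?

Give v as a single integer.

det is linear in entry M[0][0]: det = old_det + (v - -1) * C_00
Cofactor C_00 = 1
Want det = 0: 3 + (v - -1) * 1 = 0
  (v - -1) = -3 / 1 = -3
  v = -1 + (-3) = -4

Answer: -4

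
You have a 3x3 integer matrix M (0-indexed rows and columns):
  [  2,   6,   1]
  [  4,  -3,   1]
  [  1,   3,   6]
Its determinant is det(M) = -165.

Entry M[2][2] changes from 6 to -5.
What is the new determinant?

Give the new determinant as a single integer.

det is linear in row 2: changing M[2][2] by delta changes det by delta * cofactor(2,2).
Cofactor C_22 = (-1)^(2+2) * minor(2,2) = -30
Entry delta = -5 - 6 = -11
Det delta = -11 * -30 = 330
New det = -165 + 330 = 165

Answer: 165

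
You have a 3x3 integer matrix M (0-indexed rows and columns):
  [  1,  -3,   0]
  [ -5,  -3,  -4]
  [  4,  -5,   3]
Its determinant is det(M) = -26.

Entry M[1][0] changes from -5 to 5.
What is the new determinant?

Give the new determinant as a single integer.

Answer: 64

Derivation:
det is linear in row 1: changing M[1][0] by delta changes det by delta * cofactor(1,0).
Cofactor C_10 = (-1)^(1+0) * minor(1,0) = 9
Entry delta = 5 - -5 = 10
Det delta = 10 * 9 = 90
New det = -26 + 90 = 64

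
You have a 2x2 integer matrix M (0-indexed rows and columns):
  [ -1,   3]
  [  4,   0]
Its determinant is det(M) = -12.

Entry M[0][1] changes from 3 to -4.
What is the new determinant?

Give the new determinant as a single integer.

Answer: 16

Derivation:
det is linear in row 0: changing M[0][1] by delta changes det by delta * cofactor(0,1).
Cofactor C_01 = (-1)^(0+1) * minor(0,1) = -4
Entry delta = -4 - 3 = -7
Det delta = -7 * -4 = 28
New det = -12 + 28 = 16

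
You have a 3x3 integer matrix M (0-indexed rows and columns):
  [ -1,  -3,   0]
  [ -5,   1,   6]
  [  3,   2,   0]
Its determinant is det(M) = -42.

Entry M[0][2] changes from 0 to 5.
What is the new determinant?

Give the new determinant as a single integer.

Answer: -107

Derivation:
det is linear in row 0: changing M[0][2] by delta changes det by delta * cofactor(0,2).
Cofactor C_02 = (-1)^(0+2) * minor(0,2) = -13
Entry delta = 5 - 0 = 5
Det delta = 5 * -13 = -65
New det = -42 + -65 = -107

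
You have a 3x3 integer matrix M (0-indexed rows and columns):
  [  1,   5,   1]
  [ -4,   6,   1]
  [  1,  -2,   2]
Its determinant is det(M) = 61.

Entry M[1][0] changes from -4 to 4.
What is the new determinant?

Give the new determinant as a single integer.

Answer: -35

Derivation:
det is linear in row 1: changing M[1][0] by delta changes det by delta * cofactor(1,0).
Cofactor C_10 = (-1)^(1+0) * minor(1,0) = -12
Entry delta = 4 - -4 = 8
Det delta = 8 * -12 = -96
New det = 61 + -96 = -35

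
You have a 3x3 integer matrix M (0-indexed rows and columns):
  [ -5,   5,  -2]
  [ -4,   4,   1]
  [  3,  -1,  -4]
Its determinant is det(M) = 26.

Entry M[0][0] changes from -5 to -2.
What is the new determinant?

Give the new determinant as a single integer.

Answer: -19

Derivation:
det is linear in row 0: changing M[0][0] by delta changes det by delta * cofactor(0,0).
Cofactor C_00 = (-1)^(0+0) * minor(0,0) = -15
Entry delta = -2 - -5 = 3
Det delta = 3 * -15 = -45
New det = 26 + -45 = -19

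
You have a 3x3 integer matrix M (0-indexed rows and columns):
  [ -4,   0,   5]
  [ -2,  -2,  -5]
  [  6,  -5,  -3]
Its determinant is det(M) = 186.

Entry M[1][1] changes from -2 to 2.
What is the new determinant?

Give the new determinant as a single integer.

Answer: 114

Derivation:
det is linear in row 1: changing M[1][1] by delta changes det by delta * cofactor(1,1).
Cofactor C_11 = (-1)^(1+1) * minor(1,1) = -18
Entry delta = 2 - -2 = 4
Det delta = 4 * -18 = -72
New det = 186 + -72 = 114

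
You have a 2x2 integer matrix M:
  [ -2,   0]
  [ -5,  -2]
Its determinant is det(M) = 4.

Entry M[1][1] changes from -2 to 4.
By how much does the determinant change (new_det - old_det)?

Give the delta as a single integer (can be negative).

Answer: -12

Derivation:
Cofactor C_11 = -2
Entry delta = 4 - -2 = 6
Det delta = entry_delta * cofactor = 6 * -2 = -12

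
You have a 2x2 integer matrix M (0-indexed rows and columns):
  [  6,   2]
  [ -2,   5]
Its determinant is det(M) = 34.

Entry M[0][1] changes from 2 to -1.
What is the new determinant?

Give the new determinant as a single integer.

det is linear in row 0: changing M[0][1] by delta changes det by delta * cofactor(0,1).
Cofactor C_01 = (-1)^(0+1) * minor(0,1) = 2
Entry delta = -1 - 2 = -3
Det delta = -3 * 2 = -6
New det = 34 + -6 = 28

Answer: 28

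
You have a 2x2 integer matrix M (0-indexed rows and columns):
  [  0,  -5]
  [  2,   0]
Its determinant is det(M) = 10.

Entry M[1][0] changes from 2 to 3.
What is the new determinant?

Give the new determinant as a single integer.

Answer: 15

Derivation:
det is linear in row 1: changing M[1][0] by delta changes det by delta * cofactor(1,0).
Cofactor C_10 = (-1)^(1+0) * minor(1,0) = 5
Entry delta = 3 - 2 = 1
Det delta = 1 * 5 = 5
New det = 10 + 5 = 15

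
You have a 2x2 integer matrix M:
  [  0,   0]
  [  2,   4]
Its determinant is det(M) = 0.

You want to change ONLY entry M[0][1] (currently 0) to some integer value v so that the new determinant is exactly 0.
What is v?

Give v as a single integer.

Answer: 0

Derivation:
det is linear in entry M[0][1]: det = old_det + (v - 0) * C_01
Cofactor C_01 = -2
Want det = 0: 0 + (v - 0) * -2 = 0
  (v - 0) = 0 / -2 = 0
  v = 0 + (0) = 0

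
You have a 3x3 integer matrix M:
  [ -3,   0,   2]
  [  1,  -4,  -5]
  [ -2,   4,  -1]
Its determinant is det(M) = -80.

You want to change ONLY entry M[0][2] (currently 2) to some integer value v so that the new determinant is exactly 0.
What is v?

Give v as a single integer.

Answer: -18

Derivation:
det is linear in entry M[0][2]: det = old_det + (v - 2) * C_02
Cofactor C_02 = -4
Want det = 0: -80 + (v - 2) * -4 = 0
  (v - 2) = 80 / -4 = -20
  v = 2 + (-20) = -18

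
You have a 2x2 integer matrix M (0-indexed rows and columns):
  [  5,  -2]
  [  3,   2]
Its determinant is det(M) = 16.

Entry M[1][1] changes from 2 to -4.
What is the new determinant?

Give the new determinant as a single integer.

Answer: -14

Derivation:
det is linear in row 1: changing M[1][1] by delta changes det by delta * cofactor(1,1).
Cofactor C_11 = (-1)^(1+1) * minor(1,1) = 5
Entry delta = -4 - 2 = -6
Det delta = -6 * 5 = -30
New det = 16 + -30 = -14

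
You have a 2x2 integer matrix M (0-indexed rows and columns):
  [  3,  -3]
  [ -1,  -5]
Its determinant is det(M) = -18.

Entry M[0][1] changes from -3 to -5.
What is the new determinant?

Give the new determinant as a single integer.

det is linear in row 0: changing M[0][1] by delta changes det by delta * cofactor(0,1).
Cofactor C_01 = (-1)^(0+1) * minor(0,1) = 1
Entry delta = -5 - -3 = -2
Det delta = -2 * 1 = -2
New det = -18 + -2 = -20

Answer: -20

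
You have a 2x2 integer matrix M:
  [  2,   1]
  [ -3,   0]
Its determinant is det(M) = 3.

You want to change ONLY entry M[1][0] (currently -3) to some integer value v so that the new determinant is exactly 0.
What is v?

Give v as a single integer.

Answer: 0

Derivation:
det is linear in entry M[1][0]: det = old_det + (v - -3) * C_10
Cofactor C_10 = -1
Want det = 0: 3 + (v - -3) * -1 = 0
  (v - -3) = -3 / -1 = 3
  v = -3 + (3) = 0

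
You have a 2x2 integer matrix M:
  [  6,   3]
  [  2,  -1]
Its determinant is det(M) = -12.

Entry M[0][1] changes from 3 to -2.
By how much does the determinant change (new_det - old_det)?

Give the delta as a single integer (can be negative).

Answer: 10

Derivation:
Cofactor C_01 = -2
Entry delta = -2 - 3 = -5
Det delta = entry_delta * cofactor = -5 * -2 = 10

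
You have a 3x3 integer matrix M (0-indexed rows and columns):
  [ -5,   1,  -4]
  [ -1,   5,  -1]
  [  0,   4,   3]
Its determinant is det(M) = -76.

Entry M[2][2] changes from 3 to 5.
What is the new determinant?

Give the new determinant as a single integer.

Answer: -124

Derivation:
det is linear in row 2: changing M[2][2] by delta changes det by delta * cofactor(2,2).
Cofactor C_22 = (-1)^(2+2) * minor(2,2) = -24
Entry delta = 5 - 3 = 2
Det delta = 2 * -24 = -48
New det = -76 + -48 = -124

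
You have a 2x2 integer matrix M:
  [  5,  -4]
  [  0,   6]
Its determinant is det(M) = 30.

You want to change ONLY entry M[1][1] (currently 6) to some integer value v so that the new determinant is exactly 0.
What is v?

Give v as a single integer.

det is linear in entry M[1][1]: det = old_det + (v - 6) * C_11
Cofactor C_11 = 5
Want det = 0: 30 + (v - 6) * 5 = 0
  (v - 6) = -30 / 5 = -6
  v = 6 + (-6) = 0

Answer: 0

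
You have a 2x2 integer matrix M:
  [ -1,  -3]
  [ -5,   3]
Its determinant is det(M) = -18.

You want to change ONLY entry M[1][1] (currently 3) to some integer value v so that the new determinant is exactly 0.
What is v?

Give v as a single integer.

det is linear in entry M[1][1]: det = old_det + (v - 3) * C_11
Cofactor C_11 = -1
Want det = 0: -18 + (v - 3) * -1 = 0
  (v - 3) = 18 / -1 = -18
  v = 3 + (-18) = -15

Answer: -15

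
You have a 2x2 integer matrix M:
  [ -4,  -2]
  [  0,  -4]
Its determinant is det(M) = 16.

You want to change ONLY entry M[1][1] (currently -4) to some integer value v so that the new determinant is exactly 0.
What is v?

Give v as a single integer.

det is linear in entry M[1][1]: det = old_det + (v - -4) * C_11
Cofactor C_11 = -4
Want det = 0: 16 + (v - -4) * -4 = 0
  (v - -4) = -16 / -4 = 4
  v = -4 + (4) = 0

Answer: 0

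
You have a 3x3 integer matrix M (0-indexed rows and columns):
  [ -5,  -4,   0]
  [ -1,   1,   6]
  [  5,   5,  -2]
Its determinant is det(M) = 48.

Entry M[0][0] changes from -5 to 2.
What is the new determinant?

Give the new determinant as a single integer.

Answer: -176

Derivation:
det is linear in row 0: changing M[0][0] by delta changes det by delta * cofactor(0,0).
Cofactor C_00 = (-1)^(0+0) * minor(0,0) = -32
Entry delta = 2 - -5 = 7
Det delta = 7 * -32 = -224
New det = 48 + -224 = -176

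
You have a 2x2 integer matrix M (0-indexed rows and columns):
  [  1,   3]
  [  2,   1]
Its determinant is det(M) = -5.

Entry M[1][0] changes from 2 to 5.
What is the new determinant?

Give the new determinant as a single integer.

det is linear in row 1: changing M[1][0] by delta changes det by delta * cofactor(1,0).
Cofactor C_10 = (-1)^(1+0) * minor(1,0) = -3
Entry delta = 5 - 2 = 3
Det delta = 3 * -3 = -9
New det = -5 + -9 = -14

Answer: -14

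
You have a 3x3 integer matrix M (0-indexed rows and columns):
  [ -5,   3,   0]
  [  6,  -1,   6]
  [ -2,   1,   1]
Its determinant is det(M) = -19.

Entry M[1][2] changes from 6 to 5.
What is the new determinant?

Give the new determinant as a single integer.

det is linear in row 1: changing M[1][2] by delta changes det by delta * cofactor(1,2).
Cofactor C_12 = (-1)^(1+2) * minor(1,2) = -1
Entry delta = 5 - 6 = -1
Det delta = -1 * -1 = 1
New det = -19 + 1 = -18

Answer: -18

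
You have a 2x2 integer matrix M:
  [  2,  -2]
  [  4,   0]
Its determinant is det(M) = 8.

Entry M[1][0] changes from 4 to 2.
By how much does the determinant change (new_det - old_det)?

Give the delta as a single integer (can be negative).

Answer: -4

Derivation:
Cofactor C_10 = 2
Entry delta = 2 - 4 = -2
Det delta = entry_delta * cofactor = -2 * 2 = -4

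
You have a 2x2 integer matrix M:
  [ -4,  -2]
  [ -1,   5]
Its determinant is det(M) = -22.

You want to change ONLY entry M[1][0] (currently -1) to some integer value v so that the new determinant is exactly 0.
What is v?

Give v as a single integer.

det is linear in entry M[1][0]: det = old_det + (v - -1) * C_10
Cofactor C_10 = 2
Want det = 0: -22 + (v - -1) * 2 = 0
  (v - -1) = 22 / 2 = 11
  v = -1 + (11) = 10

Answer: 10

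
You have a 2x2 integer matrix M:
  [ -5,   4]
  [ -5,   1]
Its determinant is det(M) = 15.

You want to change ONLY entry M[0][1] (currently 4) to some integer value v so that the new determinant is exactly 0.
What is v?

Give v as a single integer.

Answer: 1

Derivation:
det is linear in entry M[0][1]: det = old_det + (v - 4) * C_01
Cofactor C_01 = 5
Want det = 0: 15 + (v - 4) * 5 = 0
  (v - 4) = -15 / 5 = -3
  v = 4 + (-3) = 1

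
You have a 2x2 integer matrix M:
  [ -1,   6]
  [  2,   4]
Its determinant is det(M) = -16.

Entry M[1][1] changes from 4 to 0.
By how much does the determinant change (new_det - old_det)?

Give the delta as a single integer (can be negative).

Cofactor C_11 = -1
Entry delta = 0 - 4 = -4
Det delta = entry_delta * cofactor = -4 * -1 = 4

Answer: 4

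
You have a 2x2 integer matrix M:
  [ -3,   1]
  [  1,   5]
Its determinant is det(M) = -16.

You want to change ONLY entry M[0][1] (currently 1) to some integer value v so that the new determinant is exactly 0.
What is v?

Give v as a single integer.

det is linear in entry M[0][1]: det = old_det + (v - 1) * C_01
Cofactor C_01 = -1
Want det = 0: -16 + (v - 1) * -1 = 0
  (v - 1) = 16 / -1 = -16
  v = 1 + (-16) = -15

Answer: -15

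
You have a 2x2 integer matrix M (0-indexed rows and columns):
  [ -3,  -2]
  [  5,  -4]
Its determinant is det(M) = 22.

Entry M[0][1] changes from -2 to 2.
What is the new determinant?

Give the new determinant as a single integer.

det is linear in row 0: changing M[0][1] by delta changes det by delta * cofactor(0,1).
Cofactor C_01 = (-1)^(0+1) * minor(0,1) = -5
Entry delta = 2 - -2 = 4
Det delta = 4 * -5 = -20
New det = 22 + -20 = 2

Answer: 2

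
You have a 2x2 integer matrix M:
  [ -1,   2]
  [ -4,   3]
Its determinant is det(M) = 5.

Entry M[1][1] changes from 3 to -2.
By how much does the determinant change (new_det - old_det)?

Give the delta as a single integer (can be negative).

Cofactor C_11 = -1
Entry delta = -2 - 3 = -5
Det delta = entry_delta * cofactor = -5 * -1 = 5

Answer: 5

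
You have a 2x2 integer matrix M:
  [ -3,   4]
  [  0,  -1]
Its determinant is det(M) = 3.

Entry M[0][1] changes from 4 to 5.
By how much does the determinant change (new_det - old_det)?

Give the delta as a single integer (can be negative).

Answer: 0

Derivation:
Cofactor C_01 = 0
Entry delta = 5 - 4 = 1
Det delta = entry_delta * cofactor = 1 * 0 = 0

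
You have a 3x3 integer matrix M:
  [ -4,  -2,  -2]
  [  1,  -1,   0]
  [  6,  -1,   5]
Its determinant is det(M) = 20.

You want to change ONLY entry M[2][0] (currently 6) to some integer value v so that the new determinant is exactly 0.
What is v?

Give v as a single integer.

det is linear in entry M[2][0]: det = old_det + (v - 6) * C_20
Cofactor C_20 = -2
Want det = 0: 20 + (v - 6) * -2 = 0
  (v - 6) = -20 / -2 = 10
  v = 6 + (10) = 16

Answer: 16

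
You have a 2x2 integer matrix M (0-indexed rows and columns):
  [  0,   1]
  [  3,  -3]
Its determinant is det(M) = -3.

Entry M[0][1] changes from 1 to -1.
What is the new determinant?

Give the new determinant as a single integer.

Answer: 3

Derivation:
det is linear in row 0: changing M[0][1] by delta changes det by delta * cofactor(0,1).
Cofactor C_01 = (-1)^(0+1) * minor(0,1) = -3
Entry delta = -1 - 1 = -2
Det delta = -2 * -3 = 6
New det = -3 + 6 = 3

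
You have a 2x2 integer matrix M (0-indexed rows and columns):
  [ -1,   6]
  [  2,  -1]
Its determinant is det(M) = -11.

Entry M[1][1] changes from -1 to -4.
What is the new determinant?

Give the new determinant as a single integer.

Answer: -8

Derivation:
det is linear in row 1: changing M[1][1] by delta changes det by delta * cofactor(1,1).
Cofactor C_11 = (-1)^(1+1) * minor(1,1) = -1
Entry delta = -4 - -1 = -3
Det delta = -3 * -1 = 3
New det = -11 + 3 = -8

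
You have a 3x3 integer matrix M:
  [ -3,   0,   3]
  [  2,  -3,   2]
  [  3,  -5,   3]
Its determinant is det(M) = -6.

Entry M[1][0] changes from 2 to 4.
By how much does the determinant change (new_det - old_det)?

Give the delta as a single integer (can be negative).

Answer: -30

Derivation:
Cofactor C_10 = -15
Entry delta = 4 - 2 = 2
Det delta = entry_delta * cofactor = 2 * -15 = -30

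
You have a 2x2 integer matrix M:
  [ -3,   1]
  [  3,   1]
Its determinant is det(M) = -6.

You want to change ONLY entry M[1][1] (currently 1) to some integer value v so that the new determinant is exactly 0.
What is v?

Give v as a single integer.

Answer: -1

Derivation:
det is linear in entry M[1][1]: det = old_det + (v - 1) * C_11
Cofactor C_11 = -3
Want det = 0: -6 + (v - 1) * -3 = 0
  (v - 1) = 6 / -3 = -2
  v = 1 + (-2) = -1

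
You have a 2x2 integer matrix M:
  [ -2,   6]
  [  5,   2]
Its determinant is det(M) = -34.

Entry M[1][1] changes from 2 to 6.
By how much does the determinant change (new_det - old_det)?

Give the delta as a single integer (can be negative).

Cofactor C_11 = -2
Entry delta = 6 - 2 = 4
Det delta = entry_delta * cofactor = 4 * -2 = -8

Answer: -8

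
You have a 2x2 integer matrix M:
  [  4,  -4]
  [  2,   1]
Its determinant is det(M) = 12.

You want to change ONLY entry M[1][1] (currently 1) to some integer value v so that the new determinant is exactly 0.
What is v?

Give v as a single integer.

det is linear in entry M[1][1]: det = old_det + (v - 1) * C_11
Cofactor C_11 = 4
Want det = 0: 12 + (v - 1) * 4 = 0
  (v - 1) = -12 / 4 = -3
  v = 1 + (-3) = -2

Answer: -2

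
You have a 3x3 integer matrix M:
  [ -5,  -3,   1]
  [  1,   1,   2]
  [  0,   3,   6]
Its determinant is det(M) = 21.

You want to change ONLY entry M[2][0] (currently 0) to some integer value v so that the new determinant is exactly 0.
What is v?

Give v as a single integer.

det is linear in entry M[2][0]: det = old_det + (v - 0) * C_20
Cofactor C_20 = -7
Want det = 0: 21 + (v - 0) * -7 = 0
  (v - 0) = -21 / -7 = 3
  v = 0 + (3) = 3

Answer: 3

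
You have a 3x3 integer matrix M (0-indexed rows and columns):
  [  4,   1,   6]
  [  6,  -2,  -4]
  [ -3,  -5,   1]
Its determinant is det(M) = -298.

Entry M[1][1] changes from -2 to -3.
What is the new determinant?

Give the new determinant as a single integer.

det is linear in row 1: changing M[1][1] by delta changes det by delta * cofactor(1,1).
Cofactor C_11 = (-1)^(1+1) * minor(1,1) = 22
Entry delta = -3 - -2 = -1
Det delta = -1 * 22 = -22
New det = -298 + -22 = -320

Answer: -320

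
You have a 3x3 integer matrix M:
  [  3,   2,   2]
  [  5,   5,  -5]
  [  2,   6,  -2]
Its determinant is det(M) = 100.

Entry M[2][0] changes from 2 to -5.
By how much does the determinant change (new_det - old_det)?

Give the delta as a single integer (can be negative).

Cofactor C_20 = -20
Entry delta = -5 - 2 = -7
Det delta = entry_delta * cofactor = -7 * -20 = 140

Answer: 140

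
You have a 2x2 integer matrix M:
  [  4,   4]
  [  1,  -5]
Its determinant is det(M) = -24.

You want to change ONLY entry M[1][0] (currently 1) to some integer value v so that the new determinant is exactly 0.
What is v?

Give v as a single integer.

Answer: -5

Derivation:
det is linear in entry M[1][0]: det = old_det + (v - 1) * C_10
Cofactor C_10 = -4
Want det = 0: -24 + (v - 1) * -4 = 0
  (v - 1) = 24 / -4 = -6
  v = 1 + (-6) = -5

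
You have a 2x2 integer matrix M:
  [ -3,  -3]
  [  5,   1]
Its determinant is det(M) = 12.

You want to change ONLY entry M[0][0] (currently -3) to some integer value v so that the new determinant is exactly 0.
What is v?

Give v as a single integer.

Answer: -15

Derivation:
det is linear in entry M[0][0]: det = old_det + (v - -3) * C_00
Cofactor C_00 = 1
Want det = 0: 12 + (v - -3) * 1 = 0
  (v - -3) = -12 / 1 = -12
  v = -3 + (-12) = -15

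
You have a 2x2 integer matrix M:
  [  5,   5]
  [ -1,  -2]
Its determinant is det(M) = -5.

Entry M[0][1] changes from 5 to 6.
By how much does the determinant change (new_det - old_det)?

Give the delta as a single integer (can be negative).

Answer: 1

Derivation:
Cofactor C_01 = 1
Entry delta = 6 - 5 = 1
Det delta = entry_delta * cofactor = 1 * 1 = 1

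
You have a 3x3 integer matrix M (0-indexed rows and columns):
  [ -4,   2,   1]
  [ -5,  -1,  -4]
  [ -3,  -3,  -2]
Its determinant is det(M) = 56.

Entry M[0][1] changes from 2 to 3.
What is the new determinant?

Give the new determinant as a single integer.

det is linear in row 0: changing M[0][1] by delta changes det by delta * cofactor(0,1).
Cofactor C_01 = (-1)^(0+1) * minor(0,1) = 2
Entry delta = 3 - 2 = 1
Det delta = 1 * 2 = 2
New det = 56 + 2 = 58

Answer: 58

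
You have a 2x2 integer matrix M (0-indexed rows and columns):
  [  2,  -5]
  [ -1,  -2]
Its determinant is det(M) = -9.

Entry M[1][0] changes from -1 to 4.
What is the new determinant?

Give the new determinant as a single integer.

det is linear in row 1: changing M[1][0] by delta changes det by delta * cofactor(1,0).
Cofactor C_10 = (-1)^(1+0) * minor(1,0) = 5
Entry delta = 4 - -1 = 5
Det delta = 5 * 5 = 25
New det = -9 + 25 = 16

Answer: 16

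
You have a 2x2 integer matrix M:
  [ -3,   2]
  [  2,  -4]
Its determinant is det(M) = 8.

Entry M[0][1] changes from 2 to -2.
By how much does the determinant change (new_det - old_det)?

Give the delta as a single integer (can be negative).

Answer: 8

Derivation:
Cofactor C_01 = -2
Entry delta = -2 - 2 = -4
Det delta = entry_delta * cofactor = -4 * -2 = 8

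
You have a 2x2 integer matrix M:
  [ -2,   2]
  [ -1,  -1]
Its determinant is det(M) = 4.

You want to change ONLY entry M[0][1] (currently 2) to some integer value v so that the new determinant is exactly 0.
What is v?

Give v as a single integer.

Answer: -2

Derivation:
det is linear in entry M[0][1]: det = old_det + (v - 2) * C_01
Cofactor C_01 = 1
Want det = 0: 4 + (v - 2) * 1 = 0
  (v - 2) = -4 / 1 = -4
  v = 2 + (-4) = -2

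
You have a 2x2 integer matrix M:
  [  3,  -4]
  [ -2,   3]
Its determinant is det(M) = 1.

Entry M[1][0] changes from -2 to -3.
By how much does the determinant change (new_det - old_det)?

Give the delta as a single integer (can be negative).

Answer: -4

Derivation:
Cofactor C_10 = 4
Entry delta = -3 - -2 = -1
Det delta = entry_delta * cofactor = -1 * 4 = -4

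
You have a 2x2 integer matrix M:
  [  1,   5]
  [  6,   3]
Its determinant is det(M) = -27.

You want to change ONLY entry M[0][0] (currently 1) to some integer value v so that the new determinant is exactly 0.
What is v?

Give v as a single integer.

det is linear in entry M[0][0]: det = old_det + (v - 1) * C_00
Cofactor C_00 = 3
Want det = 0: -27 + (v - 1) * 3 = 0
  (v - 1) = 27 / 3 = 9
  v = 1 + (9) = 10

Answer: 10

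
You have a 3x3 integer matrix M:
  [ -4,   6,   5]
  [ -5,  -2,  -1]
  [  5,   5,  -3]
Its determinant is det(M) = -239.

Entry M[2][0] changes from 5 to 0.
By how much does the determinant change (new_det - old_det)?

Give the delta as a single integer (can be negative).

Cofactor C_20 = 4
Entry delta = 0 - 5 = -5
Det delta = entry_delta * cofactor = -5 * 4 = -20

Answer: -20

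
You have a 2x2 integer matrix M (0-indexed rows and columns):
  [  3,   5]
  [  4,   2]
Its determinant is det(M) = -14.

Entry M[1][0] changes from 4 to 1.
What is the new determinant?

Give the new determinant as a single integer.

Answer: 1

Derivation:
det is linear in row 1: changing M[1][0] by delta changes det by delta * cofactor(1,0).
Cofactor C_10 = (-1)^(1+0) * minor(1,0) = -5
Entry delta = 1 - 4 = -3
Det delta = -3 * -5 = 15
New det = -14 + 15 = 1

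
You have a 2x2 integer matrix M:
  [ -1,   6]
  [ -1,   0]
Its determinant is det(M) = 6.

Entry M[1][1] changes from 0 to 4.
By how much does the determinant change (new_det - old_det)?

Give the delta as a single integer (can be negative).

Cofactor C_11 = -1
Entry delta = 4 - 0 = 4
Det delta = entry_delta * cofactor = 4 * -1 = -4

Answer: -4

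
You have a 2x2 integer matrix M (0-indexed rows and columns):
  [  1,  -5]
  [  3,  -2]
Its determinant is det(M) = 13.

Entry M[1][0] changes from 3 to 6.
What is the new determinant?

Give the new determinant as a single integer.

Answer: 28

Derivation:
det is linear in row 1: changing M[1][0] by delta changes det by delta * cofactor(1,0).
Cofactor C_10 = (-1)^(1+0) * minor(1,0) = 5
Entry delta = 6 - 3 = 3
Det delta = 3 * 5 = 15
New det = 13 + 15 = 28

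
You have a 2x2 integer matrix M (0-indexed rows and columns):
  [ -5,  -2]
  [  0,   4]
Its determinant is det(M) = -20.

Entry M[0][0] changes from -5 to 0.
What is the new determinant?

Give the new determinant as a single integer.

det is linear in row 0: changing M[0][0] by delta changes det by delta * cofactor(0,0).
Cofactor C_00 = (-1)^(0+0) * minor(0,0) = 4
Entry delta = 0 - -5 = 5
Det delta = 5 * 4 = 20
New det = -20 + 20 = 0

Answer: 0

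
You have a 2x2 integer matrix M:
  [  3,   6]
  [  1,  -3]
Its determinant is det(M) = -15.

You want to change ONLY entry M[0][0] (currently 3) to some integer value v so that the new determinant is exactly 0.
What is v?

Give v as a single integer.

Answer: -2

Derivation:
det is linear in entry M[0][0]: det = old_det + (v - 3) * C_00
Cofactor C_00 = -3
Want det = 0: -15 + (v - 3) * -3 = 0
  (v - 3) = 15 / -3 = -5
  v = 3 + (-5) = -2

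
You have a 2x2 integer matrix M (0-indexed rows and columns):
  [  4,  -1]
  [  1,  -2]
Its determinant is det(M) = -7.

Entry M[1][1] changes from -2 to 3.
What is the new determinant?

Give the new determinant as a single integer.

det is linear in row 1: changing M[1][1] by delta changes det by delta * cofactor(1,1).
Cofactor C_11 = (-1)^(1+1) * minor(1,1) = 4
Entry delta = 3 - -2 = 5
Det delta = 5 * 4 = 20
New det = -7 + 20 = 13

Answer: 13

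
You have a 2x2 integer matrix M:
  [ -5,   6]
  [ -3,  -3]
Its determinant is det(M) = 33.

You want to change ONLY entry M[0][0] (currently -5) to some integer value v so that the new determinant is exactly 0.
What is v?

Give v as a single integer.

Answer: 6

Derivation:
det is linear in entry M[0][0]: det = old_det + (v - -5) * C_00
Cofactor C_00 = -3
Want det = 0: 33 + (v - -5) * -3 = 0
  (v - -5) = -33 / -3 = 11
  v = -5 + (11) = 6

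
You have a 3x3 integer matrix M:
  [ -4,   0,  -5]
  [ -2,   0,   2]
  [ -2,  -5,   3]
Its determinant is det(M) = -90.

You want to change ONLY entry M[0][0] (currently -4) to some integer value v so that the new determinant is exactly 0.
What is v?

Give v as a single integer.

det is linear in entry M[0][0]: det = old_det + (v - -4) * C_00
Cofactor C_00 = 10
Want det = 0: -90 + (v - -4) * 10 = 0
  (v - -4) = 90 / 10 = 9
  v = -4 + (9) = 5

Answer: 5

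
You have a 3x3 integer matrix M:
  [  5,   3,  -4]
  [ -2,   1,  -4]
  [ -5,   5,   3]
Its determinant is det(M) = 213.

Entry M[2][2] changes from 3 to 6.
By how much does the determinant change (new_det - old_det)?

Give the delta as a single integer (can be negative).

Cofactor C_22 = 11
Entry delta = 6 - 3 = 3
Det delta = entry_delta * cofactor = 3 * 11 = 33

Answer: 33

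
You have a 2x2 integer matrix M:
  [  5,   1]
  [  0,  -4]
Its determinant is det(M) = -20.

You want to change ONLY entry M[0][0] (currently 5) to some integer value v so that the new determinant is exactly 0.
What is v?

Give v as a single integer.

det is linear in entry M[0][0]: det = old_det + (v - 5) * C_00
Cofactor C_00 = -4
Want det = 0: -20 + (v - 5) * -4 = 0
  (v - 5) = 20 / -4 = -5
  v = 5 + (-5) = 0

Answer: 0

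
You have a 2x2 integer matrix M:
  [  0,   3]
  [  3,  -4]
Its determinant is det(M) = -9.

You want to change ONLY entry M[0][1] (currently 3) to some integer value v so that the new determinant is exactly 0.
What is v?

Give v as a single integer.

Answer: 0

Derivation:
det is linear in entry M[0][1]: det = old_det + (v - 3) * C_01
Cofactor C_01 = -3
Want det = 0: -9 + (v - 3) * -3 = 0
  (v - 3) = 9 / -3 = -3
  v = 3 + (-3) = 0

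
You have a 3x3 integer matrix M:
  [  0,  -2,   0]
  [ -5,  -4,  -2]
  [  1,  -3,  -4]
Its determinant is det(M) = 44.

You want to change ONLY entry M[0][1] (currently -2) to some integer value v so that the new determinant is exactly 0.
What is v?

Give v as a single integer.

det is linear in entry M[0][1]: det = old_det + (v - -2) * C_01
Cofactor C_01 = -22
Want det = 0: 44 + (v - -2) * -22 = 0
  (v - -2) = -44 / -22 = 2
  v = -2 + (2) = 0

Answer: 0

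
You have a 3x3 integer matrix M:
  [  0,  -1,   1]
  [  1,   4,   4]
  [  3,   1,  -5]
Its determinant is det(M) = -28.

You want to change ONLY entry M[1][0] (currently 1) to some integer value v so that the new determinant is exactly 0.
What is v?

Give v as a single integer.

Answer: -6

Derivation:
det is linear in entry M[1][0]: det = old_det + (v - 1) * C_10
Cofactor C_10 = -4
Want det = 0: -28 + (v - 1) * -4 = 0
  (v - 1) = 28 / -4 = -7
  v = 1 + (-7) = -6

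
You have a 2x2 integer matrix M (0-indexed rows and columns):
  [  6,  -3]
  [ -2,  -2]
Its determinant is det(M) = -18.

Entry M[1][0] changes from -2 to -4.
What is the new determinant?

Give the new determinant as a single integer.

Answer: -24

Derivation:
det is linear in row 1: changing M[1][0] by delta changes det by delta * cofactor(1,0).
Cofactor C_10 = (-1)^(1+0) * minor(1,0) = 3
Entry delta = -4 - -2 = -2
Det delta = -2 * 3 = -6
New det = -18 + -6 = -24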